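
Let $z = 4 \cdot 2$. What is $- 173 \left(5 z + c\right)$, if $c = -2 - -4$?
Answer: $-7266$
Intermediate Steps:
$z = 8$
$c = 2$ ($c = -2 + 4 = 2$)
$- 173 \left(5 z + c\right) = - 173 \left(5 \cdot 8 + 2\right) = - 173 \left(40 + 2\right) = \left(-173\right) 42 = -7266$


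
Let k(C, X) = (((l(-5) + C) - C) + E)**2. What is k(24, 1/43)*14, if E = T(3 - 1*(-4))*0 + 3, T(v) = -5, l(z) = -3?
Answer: 0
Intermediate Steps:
E = 3 (E = -5*0 + 3 = 0 + 3 = 3)
k(C, X) = 0 (k(C, X) = (((-3 + C) - C) + 3)**2 = (-3 + 3)**2 = 0**2 = 0)
k(24, 1/43)*14 = 0*14 = 0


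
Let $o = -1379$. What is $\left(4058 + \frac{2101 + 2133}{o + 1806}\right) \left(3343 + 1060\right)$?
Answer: $\frac{1092573000}{61} \approx 1.7911 \cdot 10^{7}$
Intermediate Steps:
$\left(4058 + \frac{2101 + 2133}{o + 1806}\right) \left(3343 + 1060\right) = \left(4058 + \frac{2101 + 2133}{-1379 + 1806}\right) \left(3343 + 1060\right) = \left(4058 + \frac{4234}{427}\right) 4403 = \frac{1737000}{427} \cdot 4403 = \frac{1092573000}{61}$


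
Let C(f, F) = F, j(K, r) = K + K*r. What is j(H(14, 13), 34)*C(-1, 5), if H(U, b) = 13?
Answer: 2275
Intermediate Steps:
j(H(14, 13), 34)*C(-1, 5) = (13*(1 + 34))*5 = (13*35)*5 = 455*5 = 2275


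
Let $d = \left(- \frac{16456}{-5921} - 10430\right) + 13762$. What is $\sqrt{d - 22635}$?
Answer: $\frac{i \sqrt{676631790047}}{5921} \approx 138.93 i$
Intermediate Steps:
$d = \frac{19745228}{5921}$ ($d = \left(\left(-16456\right) \left(- \frac{1}{5921}\right) - 10430\right) + 13762 = \left(\frac{16456}{5921} - 10430\right) + 13762 = - \frac{61739574}{5921} + 13762 = \frac{19745228}{5921} \approx 3334.8$)
$\sqrt{d - 22635} = \sqrt{\frac{19745228}{5921} - 22635} = \sqrt{- \frac{114276607}{5921}} = \frac{i \sqrt{676631790047}}{5921}$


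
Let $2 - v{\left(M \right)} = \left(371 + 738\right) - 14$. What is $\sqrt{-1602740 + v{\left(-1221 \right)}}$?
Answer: $i \sqrt{1603833} \approx 1266.4 i$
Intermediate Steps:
$v{\left(M \right)} = -1093$ ($v{\left(M \right)} = 2 - \left(\left(371 + 738\right) - 14\right) = 2 - \left(1109 - 14\right) = 2 - 1095 = -1093$)
$\sqrt{-1602740 + v{\left(-1221 \right)}} = \sqrt{-1602740 - 1093} = \sqrt{-1603833} = i \sqrt{1603833}$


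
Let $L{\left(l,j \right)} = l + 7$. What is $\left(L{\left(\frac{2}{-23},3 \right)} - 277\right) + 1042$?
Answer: $\frac{17754}{23} \approx 771.91$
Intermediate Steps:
$L{\left(l,j \right)} = 7 + l$
$\left(L{\left(\frac{2}{-23},3 \right)} - 277\right) + 1042 = \left(\left(7 + \frac{2}{-23}\right) - 277\right) + 1042 = \left(\left(7 + 2 \left(- \frac{1}{23}\right)\right) - 277\right) + 1042 = \left(\left(7 - \frac{2}{23}\right) - 277\right) + 1042 = \left(\frac{159}{23} - 277\right) + 1042 = - \frac{6212}{23} + 1042 = \frac{17754}{23}$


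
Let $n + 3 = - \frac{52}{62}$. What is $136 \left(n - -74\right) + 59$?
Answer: $\frac{297629}{31} \approx 9600.9$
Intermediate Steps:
$n = - \frac{119}{31}$ ($n = -3 - \frac{52}{62} = -3 - \frac{26}{31} = - \frac{119}{31} \approx -3.8387$)
$136 \left(n - -74\right) + 59 = 136 \left(- \frac{119}{31} - -74\right) + 59 = 136 \left(- \frac{119}{31} + 74\right) + 59 = 136 \cdot \frac{2175}{31} + 59 = \frac{295800}{31} + 59 = \frac{297629}{31}$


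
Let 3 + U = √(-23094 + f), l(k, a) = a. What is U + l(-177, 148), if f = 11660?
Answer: 145 + I*√11434 ≈ 145.0 + 106.93*I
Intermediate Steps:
U = -3 + I*√11434 (U = -3 + √(-23094 + 11660) = -3 + √(-11434) = -3 + I*√11434 ≈ -3.0 + 106.93*I)
U + l(-177, 148) = (-3 + I*√11434) + 148 = 145 + I*√11434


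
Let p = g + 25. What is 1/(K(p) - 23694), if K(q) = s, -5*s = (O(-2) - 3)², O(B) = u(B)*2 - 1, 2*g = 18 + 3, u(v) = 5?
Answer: -5/118506 ≈ -4.2192e-5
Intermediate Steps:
g = 21/2 (g = (18 + 3)/2 = (½)*21 = 21/2 ≈ 10.500)
O(B) = 9 (O(B) = 5*2 - 1 = 10 - 1 = 9)
p = 71/2 (p = 21/2 + 25 = 71/2 ≈ 35.500)
s = -36/5 (s = -(9 - 3)²/5 = -⅕*6² = -⅕*36 = -36/5 ≈ -7.2000)
K(q) = -36/5
1/(K(p) - 23694) = 1/(-36/5 - 23694) = 1/(-118506/5) = -5/118506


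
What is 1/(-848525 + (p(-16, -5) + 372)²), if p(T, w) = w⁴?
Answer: 1/145484 ≈ 6.8736e-6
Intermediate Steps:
1/(-848525 + (p(-16, -5) + 372)²) = 1/(-848525 + ((-5)⁴ + 372)²) = 1/(-848525 + (625 + 372)²) = 1/(-848525 + 997²) = 1/(-848525 + 994009) = 1/145484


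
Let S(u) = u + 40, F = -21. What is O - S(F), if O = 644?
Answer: 625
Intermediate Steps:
S(u) = 40 + u
O - S(F) = 644 - (40 - 21) = 644 - 1*19 = 644 - 19 = 625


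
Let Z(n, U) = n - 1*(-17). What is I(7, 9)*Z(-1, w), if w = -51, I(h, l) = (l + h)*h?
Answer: 1792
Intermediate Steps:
I(h, l) = h*(h + l) (I(h, l) = (h + l)*h = h*(h + l))
Z(n, U) = 17 + n (Z(n, U) = n + 17 = 17 + n)
I(7, 9)*Z(-1, w) = (7*(7 + 9))*(17 - 1) = (7*16)*16 = 112*16 = 1792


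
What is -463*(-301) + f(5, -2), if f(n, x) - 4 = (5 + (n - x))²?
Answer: 139511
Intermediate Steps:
f(n, x) = 4 + (5 + n - x)² (f(n, x) = 4 + (5 + (n - x))² = 4 + (5 + n - x)²)
-463*(-301) + f(5, -2) = -463*(-301) + (4 + (5 + 5 - 1*(-2))²) = 139363 + (4 + (5 + 5 + 2)²) = 139363 + (4 + 12²) = 139363 + (4 + 144) = 139363 + 148 = 139511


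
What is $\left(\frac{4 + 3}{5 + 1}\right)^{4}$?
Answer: $\frac{2401}{1296} \approx 1.8526$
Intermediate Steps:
$\left(\frac{4 + 3}{5 + 1}\right)^{4} = \left(\frac{7}{6}\right)^{4} = \frac{2401}{1296}$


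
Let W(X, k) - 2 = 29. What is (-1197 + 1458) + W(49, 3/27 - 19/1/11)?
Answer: 292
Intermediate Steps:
W(X, k) = 31 (W(X, k) = 2 + 29 = 31)
(-1197 + 1458) + W(49, 3/27 - 19/1/11) = (-1197 + 1458) + 31 = 261 + 31 = 292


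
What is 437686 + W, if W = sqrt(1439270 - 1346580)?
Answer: 437686 + sqrt(92690) ≈ 4.3799e+5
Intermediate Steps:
W = sqrt(92690) ≈ 304.45
437686 + W = 437686 + sqrt(92690)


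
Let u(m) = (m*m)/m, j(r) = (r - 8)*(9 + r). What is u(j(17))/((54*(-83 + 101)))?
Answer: 13/54 ≈ 0.24074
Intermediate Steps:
j(r) = (-8 + r)*(9 + r)
u(m) = m (u(m) = m²/m = m)
u(j(17))/((54*(-83 + 101))) = (-72 + 17 + 17²)/((54*(-83 + 101))) = (-72 + 17 + 289)/((54*18)) = 234/972 = 234*(1/972) = 13/54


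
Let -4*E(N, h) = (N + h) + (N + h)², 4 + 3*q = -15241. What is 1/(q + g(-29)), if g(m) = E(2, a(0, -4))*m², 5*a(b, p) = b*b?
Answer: -6/38059 ≈ -0.00015765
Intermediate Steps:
a(b, p) = b²/5 (a(b, p) = (b*b)/5 = b²/5)
q = -15245/3 (q = -4/3 + (⅓)*(-15241) = -4/3 - 15241/3 = -15245/3 ≈ -5081.7)
E(N, h) = -N/4 - h/4 - (N + h)²/4 (E(N, h) = -((N + h) + (N + h)²)/4 = -(N + h + (N + h)²)/4 = -N/4 - h/4 - (N + h)²/4)
g(m) = -3*m²/2 (g(m) = (-¼*2 - 0²/20 - (2 + (⅕)*0²)²/4)*m² = (-½ - 0/20 - (2 + (⅕)*0)²/4)*m² = (-½ - ¼*0 - (2 + 0)²/4)*m² = (-½ + 0 - ¼*2²)*m² = (-½ + 0 - ¼*4)*m² = (-½ + 0 - 1)*m² = -3*m²/2)
1/(q + g(-29)) = 1/(-15245/3 - 3/2*(-29)²) = 1/(-15245/3 - 3/2*841) = 1/(-15245/3 - 2523/2) = 1/(-38059/6) = -6/38059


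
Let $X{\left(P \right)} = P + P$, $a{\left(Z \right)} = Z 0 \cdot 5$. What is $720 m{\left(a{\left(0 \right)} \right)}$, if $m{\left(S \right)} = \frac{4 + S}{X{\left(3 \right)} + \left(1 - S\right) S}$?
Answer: $480$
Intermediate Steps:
$a{\left(Z \right)} = 0$ ($a{\left(Z \right)} = 0 \cdot 5 = 0$)
$X{\left(P \right)} = 2 P$
$m{\left(S \right)} = \frac{4 + S}{6 + S \left(1 - S\right)}$ ($m{\left(S \right)} = \frac{4 + S}{2 \cdot 3 + \left(1 - S\right) S} = \frac{4 + S}{6 + S \left(1 - S\right)}$)
$720 m{\left(a{\left(0 \right)} \right)} = 720 \frac{4 + 0}{6 + 0 - 0^{2}} = 720 \frac{1}{6 + 0 - 0} \cdot 4 = 720 \frac{1}{6 + 0 + 0} \cdot 4 = 720 \cdot \frac{1}{6} \cdot 4 = 720 \cdot \frac{2}{3} = 480$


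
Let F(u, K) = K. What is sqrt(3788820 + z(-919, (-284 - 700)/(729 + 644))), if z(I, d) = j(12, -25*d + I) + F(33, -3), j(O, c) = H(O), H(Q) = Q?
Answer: 3*sqrt(420981) ≈ 1946.5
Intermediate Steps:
j(O, c) = O
z(I, d) = 9 (z(I, d) = 12 - 3 = 9)
sqrt(3788820 + z(-919, (-284 - 700)/(729 + 644))) = sqrt(3788820 + 9) = sqrt(3788829) = 3*sqrt(420981)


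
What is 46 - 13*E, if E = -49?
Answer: 683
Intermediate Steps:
46 - 13*E = 46 - 13*(-49) = 46 + 637 = 683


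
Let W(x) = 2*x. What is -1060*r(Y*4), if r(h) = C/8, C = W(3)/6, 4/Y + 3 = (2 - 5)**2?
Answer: -265/2 ≈ -132.50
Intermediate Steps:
Y = 2/3 (Y = 4/(-3 + (2 - 5)**2) = 4/(-3 + (-3)**2) = 4/(-3 + 9) = 4/6 = 4*(1/6) = 2/3 ≈ 0.66667)
C = 1 (C = (2*3)/6 = 6*(1/6) = 1)
r(h) = 1/8
-1060*r(Y*4) = -1060*1/8 = -265/2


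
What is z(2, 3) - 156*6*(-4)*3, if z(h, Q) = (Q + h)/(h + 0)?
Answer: 22469/2 ≈ 11235.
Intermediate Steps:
z(h, Q) = (Q + h)/h
z(2, 3) - 156*6*(-4)*3 = (3 + 2)/2 - 156*6*(-4)*3 = (½)*5 - (-3744)*3 = 5/2 - 156*(-72) = 5/2 + 11232 = 22469/2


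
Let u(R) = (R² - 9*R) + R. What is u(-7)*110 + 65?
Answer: 11615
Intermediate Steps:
u(R) = R² - 8*R
u(-7)*110 + 65 = -7*(-8 - 7)*110 + 65 = -7*(-15)*110 + 65 = 105*110 + 65 = 11550 + 65 = 11615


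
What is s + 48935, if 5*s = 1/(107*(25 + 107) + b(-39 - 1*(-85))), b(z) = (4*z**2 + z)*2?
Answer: 7620158201/155720 ≈ 48935.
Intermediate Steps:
b(z) = 2*z + 8*z**2 (b(z) = (z + 4*z**2)*2 = 2*z + 8*z**2)
s = 1/155720 (s = 1/(5*(107*(25 + 107) + 2*(-39 - 1*(-85))*(1 + 4*(-39 - 1*(-85))))) = 1/(5*(107*132 + 2*(-39 + 85)*(1 + 4*(-39 + 85)))) = 1/(5*(14124 + 2*46*(1 + 4*46))) = 1/(5*(14124 + 2*46*(1 + 184))) = 1/(5*(14124 + 2*46*185)) = 1/(5*(14124 + 17020)) = (1/5)/31144 = (1/5)*(1/31144) = 1/155720 ≈ 6.4218e-6)
s + 48935 = 1/155720 + 48935 = 7620158201/155720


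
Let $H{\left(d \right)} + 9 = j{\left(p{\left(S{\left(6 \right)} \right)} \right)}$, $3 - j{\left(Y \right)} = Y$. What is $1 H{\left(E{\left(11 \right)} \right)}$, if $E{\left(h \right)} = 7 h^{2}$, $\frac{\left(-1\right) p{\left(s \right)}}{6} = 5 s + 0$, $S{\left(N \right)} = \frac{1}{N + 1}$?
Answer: $- \frac{12}{7} \approx -1.7143$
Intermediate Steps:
$S{\left(N \right)} = \frac{1}{1 + N}$
$p{\left(s \right)} = - 30 s$ ($p{\left(s \right)} = - 6 \left(5 s + 0\right) = - 6 \cdot 5 s = - 30 s$)
$j{\left(Y \right)} = 3 - Y$
$H{\left(d \right)} = - \frac{12}{7}$ ($H{\left(d \right)} = -9 - \left(-3 - \frac{30}{1 + 6}\right) = -9 - \left(-3 - \frac{30}{7}\right) = -9 + \left(3 - - \frac{30}{7}\right) = -9 + \left(3 + \frac{30}{7}\right) = -9 + \frac{51}{7} = - \frac{12}{7}$)
$1 H{\left(E{\left(11 \right)} \right)} = 1 \left(- \frac{12}{7}\right) = - \frac{12}{7}$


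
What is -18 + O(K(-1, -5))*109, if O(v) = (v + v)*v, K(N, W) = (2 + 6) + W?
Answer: 1944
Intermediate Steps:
K(N, W) = 8 + W
O(v) = 2*v² (O(v) = (2*v)*v = 2*v²)
-18 + O(K(-1, -5))*109 = -18 + (2*(8 - 5)²)*109 = -18 + (2*3²)*109 = -18 + (2*9)*109 = -18 + 18*109 = -18 + 1962 = 1944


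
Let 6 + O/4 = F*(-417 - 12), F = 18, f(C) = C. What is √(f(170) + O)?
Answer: I*√30742 ≈ 175.33*I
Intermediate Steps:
O = -30912 (O = -24 + 4*(18*(-417 - 12)) = -24 + 4*(18*(-429)) = -24 + 4*(-7722) = -24 - 30888 = -30912)
√(f(170) + O) = √(170 - 30912) = √(-30742) = I*√30742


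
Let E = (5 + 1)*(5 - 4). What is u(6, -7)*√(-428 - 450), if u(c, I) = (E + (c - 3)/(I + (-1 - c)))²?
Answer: 6561*I*√878/196 ≈ 991.88*I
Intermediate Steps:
E = 6 (E = 6*1 = 6)
u(c, I) = (6 + (-3 + c)/(-1 + I - c))² (u(c, I) = (6 + (c - 3)/(I + (-1 - c)))² = (6 + (-3 + c)/(-1 + I - c))²)
u(6, -7)*√(-428 - 450) = ((9 - 6*(-7) + 5*6)²/(1 + 6 - 1*(-7))²)*√(-428 - 450) = ((9 + 42 + 30)²/(1 + 6 + 7)²)*√(-878) = (81²/14²)*(I*√878) = ((1/196)*6561)*(I*√878) = 6561*(I*√878)/196 = 6561*I*√878/196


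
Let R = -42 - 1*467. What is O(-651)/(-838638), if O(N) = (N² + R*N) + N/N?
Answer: -755161/838638 ≈ -0.90046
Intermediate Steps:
R = -509 (R = -42 - 467 = -509)
O(N) = 1 + N² - 509*N (O(N) = (N² - 509*N) + N/N = (N² - 509*N) + 1 = 1 + N² - 509*N)
O(-651)/(-838638) = (1 + (-651)² - 509*(-651))/(-838638) = (1 + 423801 + 331359)*(-1/838638) = 755161*(-1/838638) = -755161/838638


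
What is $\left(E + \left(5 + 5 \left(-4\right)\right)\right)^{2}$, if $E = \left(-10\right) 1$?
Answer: $625$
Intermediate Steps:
$E = -10$
$\left(E + \left(5 + 5 \left(-4\right)\right)\right)^{2} = \left(-10 + \left(5 + 5 \left(-4\right)\right)\right)^{2} = \left(-10 + \left(5 - 20\right)\right)^{2} = \left(-10 - 15\right)^{2} = \left(-25\right)^{2} = 625$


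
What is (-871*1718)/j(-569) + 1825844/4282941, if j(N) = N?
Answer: 6409937592934/2436993429 ≈ 2630.3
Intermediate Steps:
(-871*1718)/j(-569) + 1825844/4282941 = -871*1718/(-569) + 1825844/4282941 = -1496378*(-1/569) + 1825844*(1/4282941) = 1496378/569 + 1825844/4282941 = 6409937592934/2436993429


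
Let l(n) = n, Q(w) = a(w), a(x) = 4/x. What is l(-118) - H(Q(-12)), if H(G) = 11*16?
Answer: -294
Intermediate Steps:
Q(w) = 4/w
H(G) = 176
l(-118) - H(Q(-12)) = -118 - 1*176 = -118 - 176 = -294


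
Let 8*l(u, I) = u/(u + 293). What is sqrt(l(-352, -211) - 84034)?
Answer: I*sqrt(292519758)/59 ≈ 289.88*I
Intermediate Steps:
l(u, I) = u/(8*(293 + u)) (l(u, I) = (u/(u + 293))/8 = (u/(293 + u))/8 = u/(8*(293 + u)))
sqrt(l(-352, -211) - 84034) = sqrt((1/8)*(-352)/(293 - 352) - 84034) = sqrt((1/8)*(-352)/(-59) - 84034) = sqrt((1/8)*(-352)*(-1/59) - 84034) = sqrt(44/59 - 84034) = sqrt(-4957962/59) = I*sqrt(292519758)/59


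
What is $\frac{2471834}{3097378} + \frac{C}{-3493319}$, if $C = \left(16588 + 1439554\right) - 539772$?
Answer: $\frac{2898280199593}{5410064708791} \approx 0.53572$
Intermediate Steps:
$C = 916370$ ($C = 1456142 - 539772 = 916370$)
$\frac{2471834}{3097378} + \frac{C}{-3493319} = \frac{2471834}{3097378} + \frac{916370}{-3493319} = 2471834 \cdot \frac{1}{3097378} + 916370 \left(- \frac{1}{3493319}\right) = \frac{1235917}{1548689} - \frac{916370}{3493319} = \frac{2898280199593}{5410064708791}$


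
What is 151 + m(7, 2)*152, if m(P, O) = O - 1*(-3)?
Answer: 911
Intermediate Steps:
m(P, O) = 3 + O (m(P, O) = O + 3 = 3 + O)
151 + m(7, 2)*152 = 151 + (3 + 2)*152 = 151 + 5*152 = 151 + 760 = 911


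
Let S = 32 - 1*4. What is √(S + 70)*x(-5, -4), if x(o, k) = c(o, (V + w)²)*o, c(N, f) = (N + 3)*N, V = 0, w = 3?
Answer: -350*√2 ≈ -494.97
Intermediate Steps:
S = 28 (S = 32 - 4 = 28)
c(N, f) = N*(3 + N) (c(N, f) = (3 + N)*N = N*(3 + N))
x(o, k) = o²*(3 + o) (x(o, k) = (o*(3 + o))*o = o²*(3 + o))
√(S + 70)*x(-5, -4) = √(28 + 70)*((-5)²*(3 - 5)) = √98*(25*(-2)) = (7*√2)*(-50) = -350*√2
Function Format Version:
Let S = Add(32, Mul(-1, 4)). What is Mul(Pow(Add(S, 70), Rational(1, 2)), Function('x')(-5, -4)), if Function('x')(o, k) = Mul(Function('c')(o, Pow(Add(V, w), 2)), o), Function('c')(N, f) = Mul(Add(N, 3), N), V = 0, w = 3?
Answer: Mul(-350, Pow(2, Rational(1, 2))) ≈ -494.97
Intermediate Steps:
S = 28 (S = Add(32, -4) = 28)
Function('c')(N, f) = Mul(N, Add(3, N)) (Function('c')(N, f) = Mul(Add(3, N), N) = Mul(N, Add(3, N)))
Function('x')(o, k) = Mul(Pow(o, 2), Add(3, o)) (Function('x')(o, k) = Mul(Mul(o, Add(3, o)), o) = Mul(Pow(o, 2), Add(3, o)))
Mul(Pow(Add(S, 70), Rational(1, 2)), Function('x')(-5, -4)) = Mul(Pow(Add(28, 70), Rational(1, 2)), Mul(Pow(-5, 2), Add(3, -5))) = Mul(Pow(98, Rational(1, 2)), Mul(25, -2)) = Mul(Mul(7, Pow(2, Rational(1, 2))), -50) = Mul(-350, Pow(2, Rational(1, 2)))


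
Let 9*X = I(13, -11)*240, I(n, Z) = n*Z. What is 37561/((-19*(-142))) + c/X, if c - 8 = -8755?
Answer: 250248029/15432560 ≈ 16.216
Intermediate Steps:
c = -8747 (c = 8 - 8755 = -8747)
I(n, Z) = Z*n
X = -11440/3 (X = (-11*13*240)/9 = (-143*240)/9 = (⅑)*(-34320) = -11440/3 ≈ -3813.3)
37561/((-19*(-142))) + c/X = 37561/((-19*(-142))) - 8747/(-11440/3) = 37561/2698 - 8747*(-3/11440) = 37561*(1/2698) + 26241/11440 = 37561/2698 + 26241/11440 = 250248029/15432560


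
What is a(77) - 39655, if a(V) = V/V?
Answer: -39654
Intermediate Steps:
a(V) = 1
a(77) - 39655 = 1 - 39655 = -39654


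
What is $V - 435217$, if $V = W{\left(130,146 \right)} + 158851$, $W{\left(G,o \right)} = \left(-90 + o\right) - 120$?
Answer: $-276430$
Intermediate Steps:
$W{\left(G,o \right)} = -210 + o$
$V = 158787$ ($V = \left(-210 + 146\right) + 158851 = -64 + 158851 = 158787$)
$V - 435217 = 158787 - 435217 = -276430$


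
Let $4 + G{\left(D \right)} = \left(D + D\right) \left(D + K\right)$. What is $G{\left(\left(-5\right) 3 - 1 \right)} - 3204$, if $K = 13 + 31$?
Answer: $-4104$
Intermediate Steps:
$K = 44$
$G{\left(D \right)} = -4 + 2 D \left(44 + D\right)$ ($G{\left(D \right)} = -4 + \left(D + D\right) \left(D + 44\right) = -4 + 2 D \left(44 + D\right)$)
$G{\left(\left(-5\right) 3 - 1 \right)} - 3204 = \left(-4 + 2 \left(\left(-5\right) 3 - 1\right)^{2} + 88 \left(\left(-5\right) 3 - 1\right)\right) - 3204 = \left(-4 + 2 \left(-15 - 1\right)^{2} + 88 \left(-15 - 1\right)\right) - 3204 = \left(-4 + 2 \left(-16\right)^{2} + 88 \left(-16\right)\right) - 3204 = \left(-4 + 2 \cdot 256 - 1408\right) - 3204 = \left(-4 + 512 - 1408\right) - 3204 = -900 - 3204 = -4104$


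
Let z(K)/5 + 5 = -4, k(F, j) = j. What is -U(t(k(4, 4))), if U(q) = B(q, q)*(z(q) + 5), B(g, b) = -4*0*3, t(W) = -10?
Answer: 0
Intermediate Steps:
z(K) = -45 (z(K) = -25 + 5*(-4) = -25 - 20 = -45)
B(g, b) = 0 (B(g, b) = 0*3 = 0)
U(q) = 0 (U(q) = 0*(-45 + 5) = 0*(-40) = 0)
-U(t(k(4, 4))) = -1*0 = 0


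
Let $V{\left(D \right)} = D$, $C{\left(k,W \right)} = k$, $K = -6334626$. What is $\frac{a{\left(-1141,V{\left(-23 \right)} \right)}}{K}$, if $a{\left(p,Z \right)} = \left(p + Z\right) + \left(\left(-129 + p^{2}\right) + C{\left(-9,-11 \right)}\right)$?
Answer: $- \frac{1300579}{6334626} \approx -0.20531$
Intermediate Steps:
$a{\left(p,Z \right)} = -138 + Z + p + p^{2}$ ($a{\left(p,Z \right)} = \left(p + Z\right) + \left(\left(-129 + p^{2}\right) - 9\right) = \left(Z + p\right) + \left(-138 + p^{2}\right) = -138 + Z + p + p^{2}$)
$\frac{a{\left(-1141,V{\left(-23 \right)} \right)}}{K} = \frac{-138 - 23 - 1141 + \left(-1141\right)^{2}}{-6334626} = \left(-138 - 23 - 1141 + 1301881\right) \left(- \frac{1}{6334626}\right) = 1300579 \left(- \frac{1}{6334626}\right) = - \frac{1300579}{6334626}$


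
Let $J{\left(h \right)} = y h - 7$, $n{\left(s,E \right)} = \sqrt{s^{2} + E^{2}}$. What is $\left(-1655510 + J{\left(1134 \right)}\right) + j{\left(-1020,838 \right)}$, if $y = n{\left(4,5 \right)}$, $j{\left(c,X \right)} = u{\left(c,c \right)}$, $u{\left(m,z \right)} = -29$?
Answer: $-1655546 + 1134 \sqrt{41} \approx -1.6483 \cdot 10^{6}$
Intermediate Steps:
$n{\left(s,E \right)} = \sqrt{E^{2} + s^{2}}$
$j{\left(c,X \right)} = -29$
$y = \sqrt{41}$ ($y = \sqrt{5^{2} + 4^{2}} = \sqrt{25 + 16} = \sqrt{41} \approx 6.4031$)
$J{\left(h \right)} = -7 + h \sqrt{41}$ ($J{\left(h \right)} = \sqrt{41} h - 7 = h \sqrt{41} - 7 = -7 + h \sqrt{41}$)
$\left(-1655510 + J{\left(1134 \right)}\right) + j{\left(-1020,838 \right)} = \left(-1655510 - \left(7 - 1134 \sqrt{41}\right)\right) - 29 = \left(-1655517 + 1134 \sqrt{41}\right) - 29 = -1655546 + 1134 \sqrt{41}$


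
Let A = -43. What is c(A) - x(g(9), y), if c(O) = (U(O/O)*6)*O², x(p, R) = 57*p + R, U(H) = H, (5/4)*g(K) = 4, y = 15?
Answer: 54483/5 ≈ 10897.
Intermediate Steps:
g(K) = 16/5 (g(K) = (⅘)*4 = 16/5)
x(p, R) = R + 57*p
c(O) = 6*O² (c(O) = ((O/O)*6)*O² = (1*6)*O² = 6*O²)
c(A) - x(g(9), y) = 6*(-43)² - (15 + 57*(16/5)) = 6*1849 - (15 + 912/5) = 11094 - 1*987/5 = 11094 - 987/5 = 54483/5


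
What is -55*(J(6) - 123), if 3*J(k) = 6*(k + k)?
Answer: 5445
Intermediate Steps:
J(k) = 4*k (J(k) = (6*(k + k))/3 = (6*(2*k))/3 = (12*k)/3 = 4*k)
-55*(J(6) - 123) = -55*(4*6 - 123) = -55*(24 - 123) = -55*(-99) = 5445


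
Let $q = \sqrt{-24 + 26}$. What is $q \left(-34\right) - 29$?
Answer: $-29 - 34 \sqrt{2} \approx -77.083$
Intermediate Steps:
$q = \sqrt{2} \approx 1.4142$
$q \left(-34\right) - 29 = \sqrt{2} \left(-34\right) - 29 = - 34 \sqrt{2} - 29 = -29 - 34 \sqrt{2}$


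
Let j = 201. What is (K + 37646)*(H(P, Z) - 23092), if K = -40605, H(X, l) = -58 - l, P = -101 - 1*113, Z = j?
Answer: 69095609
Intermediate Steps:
Z = 201
P = -214 (P = -101 - 113 = -214)
(K + 37646)*(H(P, Z) - 23092) = (-40605 + 37646)*((-58 - 1*201) - 23092) = -2959*((-58 - 201) - 23092) = -2959*(-259 - 23092) = -2959*(-23351) = 69095609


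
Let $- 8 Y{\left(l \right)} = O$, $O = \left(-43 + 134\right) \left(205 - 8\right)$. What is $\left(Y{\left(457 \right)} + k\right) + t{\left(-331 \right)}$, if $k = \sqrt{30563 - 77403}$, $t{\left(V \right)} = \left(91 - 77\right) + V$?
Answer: $- \frac{20463}{8} + 2 i \sqrt{11710} \approx -2557.9 + 216.43 i$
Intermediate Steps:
$t{\left(V \right)} = 14 + V$
$O = 17927$ ($O = 91 \cdot 197 = 17927$)
$Y{\left(l \right)} = - \frac{17927}{8}$ ($Y{\left(l \right)} = \left(- \frac{1}{8}\right) 17927 = - \frac{17927}{8}$)
$k = 2 i \sqrt{11710}$ ($k = \sqrt{-46840} = 2 i \sqrt{11710} \approx 216.43 i$)
$\left(Y{\left(457 \right)} + k\right) + t{\left(-331 \right)} = \left(- \frac{17927}{8} + 2 i \sqrt{11710}\right) + \left(14 - 331\right) = \left(- \frac{17927}{8} + 2 i \sqrt{11710}\right) - 317 = - \frac{20463}{8} + 2 i \sqrt{11710}$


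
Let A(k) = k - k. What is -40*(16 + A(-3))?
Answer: -640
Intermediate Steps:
A(k) = 0
-40*(16 + A(-3)) = -40*(16 + 0) = -40*16 = -640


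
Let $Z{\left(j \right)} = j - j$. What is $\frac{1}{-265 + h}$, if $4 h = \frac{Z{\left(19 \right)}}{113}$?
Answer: $- \frac{1}{265} \approx -0.0037736$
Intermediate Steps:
$Z{\left(j \right)} = 0$
$h = 0$ ($h = \frac{0 \cdot \frac{1}{113}}{4} = \frac{1}{4} \cdot 0 = 0$)
$\frac{1}{-265 + h} = \frac{1}{-265 + 0} = \frac{1}{-265} = - \frac{1}{265}$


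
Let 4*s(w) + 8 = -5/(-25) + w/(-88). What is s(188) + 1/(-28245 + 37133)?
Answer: -27597/11110 ≈ -2.4840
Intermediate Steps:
s(w) = -39/20 - w/352 (s(w) = -2 + (-5/(-25) + w/(-88))/4 = -2 + (-5*(-1/25) + w*(-1/88))/4 = -2 + (1/5 - w/88)/4 = -2 + (1/20 - w/352) = -39/20 - w/352)
s(188) + 1/(-28245 + 37133) = (-39/20 - 1/352*188) + 1/(-28245 + 37133) = (-39/20 - 47/88) + 1/8888 = -1093/440 + 1/8888 = -27597/11110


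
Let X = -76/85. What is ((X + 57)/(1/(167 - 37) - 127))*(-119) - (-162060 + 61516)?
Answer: 1660748854/16509 ≈ 1.0060e+5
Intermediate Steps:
X = -76/85 (X = -76*1/85 = -76/85 ≈ -0.89412)
((X + 57)/(1/(167 - 37) - 127))*(-119) - (-162060 + 61516) = ((-76/85 + 57)/(1/(167 - 37) - 127))*(-119) - (-162060 + 61516) = (4769/(85*(1/130 - 127)))*(-119) - 1*(-100544) = (4769/(85*(1/130 - 127)))*(-119) + 100544 = (4769/(85*(-16509/130)))*(-119) + 100544 = ((4769/85)*(-130/16509))*(-119) + 100544 = -123994/280653*(-119) + 100544 = 867958/16509 + 100544 = 1660748854/16509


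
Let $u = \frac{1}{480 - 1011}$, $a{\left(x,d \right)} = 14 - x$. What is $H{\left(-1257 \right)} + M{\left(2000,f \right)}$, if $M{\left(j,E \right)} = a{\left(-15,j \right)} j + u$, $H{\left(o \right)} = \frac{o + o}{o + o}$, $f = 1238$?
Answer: $\frac{30798530}{531} \approx 58001.0$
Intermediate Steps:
$H{\left(o \right)} = 1$ ($H{\left(o \right)} = \frac{2 o}{2 o} = 2 o \frac{1}{2 o} = 1$)
$u = - \frac{1}{531}$ ($u = \frac{1}{-531} = - \frac{1}{531} \approx -0.0018832$)
$M{\left(j,E \right)} = - \frac{1}{531} + 29 j$ ($M{\left(j,E \right)} = \left(14 - -15\right) j - \frac{1}{531} = \left(14 + 15\right) j - \frac{1}{531} = 29 j - \frac{1}{531} = - \frac{1}{531} + 29 j$)
$H{\left(-1257 \right)} + M{\left(2000,f \right)} = 1 + \left(- \frac{1}{531} + 29 \cdot 2000\right) = 1 + \left(- \frac{1}{531} + 58000\right) = 1 + \frac{30797999}{531} = \frac{30798530}{531}$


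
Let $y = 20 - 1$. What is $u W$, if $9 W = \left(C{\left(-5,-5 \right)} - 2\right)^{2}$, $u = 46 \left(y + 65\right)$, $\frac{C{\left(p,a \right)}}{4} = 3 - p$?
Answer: $386400$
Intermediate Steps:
$C{\left(p,a \right)} = 12 - 4 p$ ($C{\left(p,a \right)} = 4 \left(3 - p\right) = 12 - 4 p$)
$y = 19$ ($y = 20 - 1 = 19$)
$u = 3864$ ($u = 46 \left(19 + 65\right) = 46 \cdot 84 = 3864$)
$W = 100$ ($W = \frac{\left(\left(12 - -20\right) - 2\right)^{2}}{9} = \frac{\left(\left(12 + 20\right) - 2\right)^{2}}{9} = \frac{\left(32 - 2\right)^{2}}{9} = \frac{30^{2}}{9} = \frac{1}{9} \cdot 900 = 100$)
$u W = 3864 \cdot 100 = 386400$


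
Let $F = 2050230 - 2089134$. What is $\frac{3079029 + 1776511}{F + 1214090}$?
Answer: $\frac{2427770}{587593} \approx 4.1317$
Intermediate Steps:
$F = -38904$ ($F = 2050230 - 2089134 = -38904$)
$\frac{3079029 + 1776511}{F + 1214090} = \frac{3079029 + 1776511}{-38904 + 1214090} = \frac{4855540}{1175186} = 4855540 \cdot \frac{1}{1175186} = \frac{2427770}{587593}$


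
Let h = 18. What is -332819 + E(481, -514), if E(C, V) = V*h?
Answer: -342071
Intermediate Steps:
E(C, V) = 18*V (E(C, V) = V*18 = 18*V)
-332819 + E(481, -514) = -332819 + 18*(-514) = -332819 - 9252 = -342071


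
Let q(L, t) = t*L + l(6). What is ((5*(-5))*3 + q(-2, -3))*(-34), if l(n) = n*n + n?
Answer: 918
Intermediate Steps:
l(n) = n + n**2 (l(n) = n**2 + n = n + n**2)
q(L, t) = 42 + L*t (q(L, t) = t*L + 6*(1 + 6) = L*t + 6*7 = L*t + 42 = 42 + L*t)
((5*(-5))*3 + q(-2, -3))*(-34) = ((5*(-5))*3 + (42 - 2*(-3)))*(-34) = (-25*3 + (42 + 6))*(-34) = (-75 + 48)*(-34) = -27*(-34) = 918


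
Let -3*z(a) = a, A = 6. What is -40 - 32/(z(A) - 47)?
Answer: -1928/49 ≈ -39.347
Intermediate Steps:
z(a) = -a/3
-40 - 32/(z(A) - 47) = -40 - 32/(-⅓*6 - 47) = -40 - 32/(-2 - 47) = -40 - 32/(-49) = -40 - 32*(-1/49) = -40 + 32/49 = -1928/49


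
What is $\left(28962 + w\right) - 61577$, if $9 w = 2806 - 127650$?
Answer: $- \frac{418379}{9} \approx -46487.0$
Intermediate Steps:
$w = - \frac{124844}{9}$ ($w = \frac{2806 - 127650}{9} = \frac{1}{9} \left(-124844\right) = - \frac{124844}{9} \approx -13872.0$)
$\left(28962 + w\right) - 61577 = \left(28962 - \frac{124844}{9}\right) - 61577 = \frac{135814}{9} - 61577 = - \frac{418379}{9}$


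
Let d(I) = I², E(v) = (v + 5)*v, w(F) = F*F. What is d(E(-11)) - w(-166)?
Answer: -23200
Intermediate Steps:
w(F) = F²
E(v) = v*(5 + v) (E(v) = (5 + v)*v = v*(5 + v))
d(E(-11)) - w(-166) = (-11*(5 - 11))² - 1*(-166)² = (-11*(-6))² - 1*27556 = 66² - 27556 = 4356 - 27556 = -23200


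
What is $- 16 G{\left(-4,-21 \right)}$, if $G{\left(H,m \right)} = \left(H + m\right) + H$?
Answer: $464$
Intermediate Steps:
$G{\left(H,m \right)} = m + 2 H$
$- 16 G{\left(-4,-21 \right)} = - 16 \left(-21 + 2 \left(-4\right)\right) = - 16 \left(-21 - 8\right) = \left(-16\right) \left(-29\right) = 464$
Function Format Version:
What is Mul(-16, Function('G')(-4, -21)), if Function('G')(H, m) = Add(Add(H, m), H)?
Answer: 464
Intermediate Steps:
Function('G')(H, m) = Add(m, Mul(2, H))
Mul(-16, Function('G')(-4, -21)) = Mul(-16, Add(-21, Mul(2, -4))) = Mul(-16, Add(-21, -8)) = Mul(-16, -29) = 464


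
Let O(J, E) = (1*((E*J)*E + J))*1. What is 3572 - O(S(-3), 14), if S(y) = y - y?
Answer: 3572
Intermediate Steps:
S(y) = 0
O(J, E) = J + J*E**2 (O(J, E) = (1*(J*E**2 + J))*1 = (1*(J + J*E**2))*1 = (J + J*E**2)*1 = J + J*E**2)
3572 - O(S(-3), 14) = 3572 - 0*(1 + 14**2) = 3572 - 0*(1 + 196) = 3572 - 0*197 = 3572 - 1*0 = 3572 + 0 = 3572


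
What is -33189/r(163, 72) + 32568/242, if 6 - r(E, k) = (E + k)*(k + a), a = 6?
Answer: 100801295/739068 ≈ 136.39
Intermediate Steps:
r(E, k) = 6 - (6 + k)*(E + k) (r(E, k) = 6 - (E + k)*(k + 6) = 6 - (E + k)*(6 + k) = 6 - (6 + k)*(E + k))
-33189/r(163, 72) + 32568/242 = -33189/(6 - 1*72**2 - 6*163 - 6*72 - 1*163*72) + 32568/242 = -33189/(6 - 1*5184 - 978 - 432 - 11736) + 32568*(1/242) = -33189/(6 - 5184 - 978 - 432 - 11736) + 16284/121 = -33189/(-18324) + 16284/121 = -33189*(-1/18324) + 16284/121 = 11063/6108 + 16284/121 = 100801295/739068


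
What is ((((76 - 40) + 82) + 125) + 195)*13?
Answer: 5694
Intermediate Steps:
((((76 - 40) + 82) + 125) + 195)*13 = (((36 + 82) + 125) + 195)*13 = ((118 + 125) + 195)*13 = (243 + 195)*13 = 438*13 = 5694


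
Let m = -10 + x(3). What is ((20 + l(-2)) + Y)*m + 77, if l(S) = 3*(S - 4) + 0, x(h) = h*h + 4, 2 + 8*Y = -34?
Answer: 139/2 ≈ 69.500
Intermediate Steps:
Y = -9/2 (Y = -¼ + (⅛)*(-34) = -¼ - 17/4 = -9/2 ≈ -4.5000)
x(h) = 4 + h² (x(h) = h² + 4 = 4 + h²)
l(S) = -12 + 3*S (l(S) = 3*(-4 + S) + 0 = (-12 + 3*S) + 0 = -12 + 3*S)
m = 3 (m = -10 + (4 + 3²) = -10 + (4 + 9) = -10 + 13 = 3)
((20 + l(-2)) + Y)*m + 77 = ((20 + (-12 + 3*(-2))) - 9/2)*3 + 77 = ((20 + (-12 - 6)) - 9/2)*3 + 77 = ((20 - 18) - 9/2)*3 + 77 = (2 - 9/2)*3 + 77 = -5/2*3 + 77 = -15/2 + 77 = 139/2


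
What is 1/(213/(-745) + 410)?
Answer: 745/305237 ≈ 0.0024407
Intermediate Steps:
1/(213/(-745) + 410) = 1/(213*(-1/745) + 410) = 1/(-213/745 + 410) = 1/(305237/745) = 745/305237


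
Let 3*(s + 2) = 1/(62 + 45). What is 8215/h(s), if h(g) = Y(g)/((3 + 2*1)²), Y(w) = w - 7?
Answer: -65925375/2888 ≈ -22827.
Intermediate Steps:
Y(w) = -7 + w
s = -641/321 (s = -2 + 1/(3*(62 + 45)) = -2 + (⅓)/107 = -2 + (⅓)*(1/107) = -2 + 1/321 = -641/321 ≈ -1.9969)
h(g) = -7/25 + g/25 (h(g) = (-7 + g)/((3 + 2*1)²) = (-7 + g)/((3 + 2)²) = (-7 + g)/(5²) = (-7 + g)/25 = (-7 + g)*(1/25) = -7/25 + g/25)
8215/h(s) = 8215/(-7/25 + (1/25)*(-641/321)) = 8215/(-7/25 - 641/8025) = 8215/(-2888/8025) = 8215*(-8025/2888) = -65925375/2888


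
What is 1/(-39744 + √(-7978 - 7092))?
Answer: -19872/789800303 - I*√15070/1579600606 ≈ -2.5161e-5 - 7.7716e-8*I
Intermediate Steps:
1/(-39744 + √(-7978 - 7092)) = 1/(-39744 + √(-15070)) = 1/(-39744 + I*√15070)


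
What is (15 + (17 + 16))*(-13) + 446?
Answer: -178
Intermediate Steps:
(15 + (17 + 16))*(-13) + 446 = (15 + 33)*(-13) + 446 = 48*(-13) + 446 = -624 + 446 = -178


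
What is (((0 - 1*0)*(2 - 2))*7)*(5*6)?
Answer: 0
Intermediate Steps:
(((0 - 1*0)*(2 - 2))*7)*(5*6) = (((0 + 0)*0)*7)*30 = ((0*0)*7)*30 = (0*7)*30 = 0*30 = 0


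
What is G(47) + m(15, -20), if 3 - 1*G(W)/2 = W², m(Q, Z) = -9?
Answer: -4421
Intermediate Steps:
G(W) = 6 - 2*W²
G(47) + m(15, -20) = (6 - 2*47²) - 9 = (6 - 2*2209) - 9 = (6 - 4418) - 9 = -4412 - 9 = -4421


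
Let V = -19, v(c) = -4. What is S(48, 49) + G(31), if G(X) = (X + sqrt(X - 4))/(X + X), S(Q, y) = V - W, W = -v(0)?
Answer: -45/2 + 3*sqrt(3)/62 ≈ -22.416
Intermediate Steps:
W = 4 (W = -1*(-4) = 4)
S(Q, y) = -23 (S(Q, y) = -19 - 1*4 = -19 - 4 = -23)
G(X) = (X + sqrt(-4 + X))/(2*X) (G(X) = (X + sqrt(-4 + X))/((2*X)) = (X + sqrt(-4 + X))*(1/(2*X)) = (X + sqrt(-4 + X))/(2*X))
S(48, 49) + G(31) = -23 + (1/2)*(31 + sqrt(-4 + 31))/31 = -23 + (1/2)*(1/31)*(31 + sqrt(27)) = -23 + (1/2)*(1/31)*(31 + 3*sqrt(3)) = -23 + (1/2 + 3*sqrt(3)/62) = -45/2 + 3*sqrt(3)/62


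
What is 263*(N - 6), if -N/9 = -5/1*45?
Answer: 530997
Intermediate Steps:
N = 2025 (N = -9*(-5/1)*45 = -9*(-5*1)*45 = -(-45)*45 = -9*(-225) = 2025)
263*(N - 6) = 263*(2025 - 6) = 263*2019 = 530997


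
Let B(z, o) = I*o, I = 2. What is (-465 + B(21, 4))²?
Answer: 208849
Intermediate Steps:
B(z, o) = 2*o
(-465 + B(21, 4))² = (-465 + 2*4)² = (-465 + 8)² = (-457)² = 208849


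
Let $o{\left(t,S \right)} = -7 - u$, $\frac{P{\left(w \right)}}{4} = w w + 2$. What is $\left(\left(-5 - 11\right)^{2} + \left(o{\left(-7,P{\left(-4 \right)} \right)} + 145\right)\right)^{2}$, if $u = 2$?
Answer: $153664$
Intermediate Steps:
$P{\left(w \right)} = 8 + 4 w^{2}$ ($P{\left(w \right)} = 4 \left(w w + 2\right) = 4 \left(w^{2} + 2\right) = 4 \left(2 + w^{2}\right) = 8 + 4 w^{2}$)
$o{\left(t,S \right)} = -9$ ($o{\left(t,S \right)} = -7 - 2 = -9$)
$\left(\left(-5 - 11\right)^{2} + \left(o{\left(-7,P{\left(-4 \right)} \right)} + 145\right)\right)^{2} = \left(\left(-5 - 11\right)^{2} + \left(-9 + 145\right)\right)^{2} = \left(\left(-16\right)^{2} + 136\right)^{2} = \left(256 + 136\right)^{2} = 392^{2} = 153664$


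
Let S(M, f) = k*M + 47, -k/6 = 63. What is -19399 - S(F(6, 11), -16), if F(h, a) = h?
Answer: -17178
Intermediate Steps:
k = -378 (k = -6*63 = -378)
S(M, f) = 47 - 378*M (S(M, f) = -378*M + 47 = 47 - 378*M)
-19399 - S(F(6, 11), -16) = -19399 - (47 - 378*6) = -19399 - (47 - 2268) = -19399 - 1*(-2221) = -19399 + 2221 = -17178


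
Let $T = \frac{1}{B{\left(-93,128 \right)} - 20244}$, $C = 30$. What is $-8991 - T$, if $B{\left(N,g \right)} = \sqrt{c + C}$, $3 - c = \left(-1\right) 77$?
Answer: $- \frac{1842343219461}{204909713} + \frac{\sqrt{110}}{409819426} \approx -8991.0$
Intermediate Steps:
$c = 80$ ($c = 3 - \left(-1\right) 77 = 3 - -77 = 3 + 77 = 80$)
$B{\left(N,g \right)} = \sqrt{110}$ ($B{\left(N,g \right)} = \sqrt{80 + 30} = \sqrt{110}$)
$T = \frac{1}{-20244 + \sqrt{110}}$ ($T = \frac{1}{\sqrt{110} - 20244} = \frac{1}{-20244 + \sqrt{110}} \approx -4.9423 \cdot 10^{-5}$)
$-8991 - T = -8991 - \left(- \frac{10122}{204909713} - \frac{\sqrt{110}}{409819426}\right) = -8991 + \left(\frac{10122}{204909713} + \frac{\sqrt{110}}{409819426}\right) = - \frac{1842343219461}{204909713} + \frac{\sqrt{110}}{409819426}$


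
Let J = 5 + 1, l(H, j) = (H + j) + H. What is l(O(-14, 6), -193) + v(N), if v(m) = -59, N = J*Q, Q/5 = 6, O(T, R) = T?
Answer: -280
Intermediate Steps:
Q = 30 (Q = 5*6 = 30)
l(H, j) = j + 2*H
J = 6
N = 180 (N = 6*30 = 180)
l(O(-14, 6), -193) + v(N) = (-193 + 2*(-14)) - 59 = (-193 - 28) - 59 = -221 - 59 = -280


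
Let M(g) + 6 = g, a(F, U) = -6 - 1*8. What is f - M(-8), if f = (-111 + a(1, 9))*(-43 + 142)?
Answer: -12361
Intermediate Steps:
a(F, U) = -14 (a(F, U) = -6 - 8 = -14)
M(g) = -6 + g
f = -12375 (f = (-111 - 14)*(-43 + 142) = -125*99 = -12375)
f - M(-8) = -12375 - (-6 - 8) = -12375 - 1*(-14) = -12375 + 14 = -12361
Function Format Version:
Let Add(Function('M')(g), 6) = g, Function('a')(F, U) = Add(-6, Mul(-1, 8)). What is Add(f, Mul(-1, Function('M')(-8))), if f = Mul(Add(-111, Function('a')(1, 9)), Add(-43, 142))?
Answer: -12361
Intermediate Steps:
Function('a')(F, U) = -14 (Function('a')(F, U) = Add(-6, -8) = -14)
Function('M')(g) = Add(-6, g)
f = -12375 (f = Mul(Add(-111, -14), Add(-43, 142)) = Mul(-125, 99) = -12375)
Add(f, Mul(-1, Function('M')(-8))) = Add(-12375, Mul(-1, Add(-6, -8))) = Add(-12375, Mul(-1, -14)) = Add(-12375, 14) = -12361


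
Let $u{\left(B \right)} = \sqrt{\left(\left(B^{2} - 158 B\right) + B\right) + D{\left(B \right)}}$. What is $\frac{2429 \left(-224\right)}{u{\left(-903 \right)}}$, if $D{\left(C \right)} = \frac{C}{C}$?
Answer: $- \frac{544096 \sqrt{957181}}{957181} \approx -556.13$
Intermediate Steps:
$D{\left(C \right)} = 1$
$u{\left(B \right)} = \sqrt{1 + B^{2} - 157 B}$ ($u{\left(B \right)} = \sqrt{\left(\left(B^{2} - 158 B\right) + B\right) + 1} = \sqrt{\left(B^{2} - 157 B\right) + 1} = \sqrt{1 + B^{2} - 157 B}$)
$\frac{2429 \left(-224\right)}{u{\left(-903 \right)}} = \frac{2429 \left(-224\right)}{\sqrt{1 + \left(-903\right)^{2} - -141771}} = - \frac{544096}{\sqrt{1 + 815409 + 141771}} = - \frac{544096}{\sqrt{957181}} = - 544096 \frac{\sqrt{957181}}{957181} = - \frac{544096 \sqrt{957181}}{957181}$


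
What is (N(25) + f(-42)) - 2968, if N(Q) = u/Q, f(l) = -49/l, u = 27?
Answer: -444863/150 ≈ -2965.8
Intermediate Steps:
N(Q) = 27/Q
(N(25) + f(-42)) - 2968 = (27/25 - 49/(-42)) - 2968 = (27*(1/25) - 49*(-1/42)) - 2968 = (27/25 + 7/6) - 2968 = 337/150 - 2968 = -444863/150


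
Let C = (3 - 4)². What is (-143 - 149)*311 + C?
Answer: -90811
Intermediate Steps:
C = 1 (C = (-1)² = 1)
(-143 - 149)*311 + C = (-143 - 149)*311 + 1 = -292*311 + 1 = -90812 + 1 = -90811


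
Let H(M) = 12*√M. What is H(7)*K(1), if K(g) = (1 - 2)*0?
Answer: 0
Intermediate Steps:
K(g) = 0 (K(g) = -1*0 = 0)
H(7)*K(1) = (12*√7)*0 = 0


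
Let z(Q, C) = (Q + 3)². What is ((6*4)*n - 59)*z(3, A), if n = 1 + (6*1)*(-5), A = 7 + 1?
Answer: -27180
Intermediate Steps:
A = 8
z(Q, C) = (3 + Q)²
n = -29 (n = 1 + 6*(-5) = 1 - 30 = -29)
((6*4)*n - 59)*z(3, A) = ((6*4)*(-29) - 59)*(3 + 3)² = (24*(-29) - 59)*6² = (-696 - 59)*36 = -755*36 = -27180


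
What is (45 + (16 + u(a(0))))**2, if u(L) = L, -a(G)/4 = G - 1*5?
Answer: 6561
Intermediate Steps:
a(G) = 20 - 4*G (a(G) = -4*(G - 1*5) = -4*(G - 5) = -4*(-5 + G) = 20 - 4*G)
(45 + (16 + u(a(0))))**2 = (45 + (16 + (20 - 4*0)))**2 = (45 + (16 + (20 + 0)))**2 = (45 + (16 + 20))**2 = (45 + 36)**2 = 81**2 = 6561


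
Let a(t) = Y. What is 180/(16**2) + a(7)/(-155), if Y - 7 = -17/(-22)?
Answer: 71253/109120 ≈ 0.65298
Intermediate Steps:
Y = 171/22 (Y = 7 - 17/(-22) = 7 - 17*(-1/22) = 7 + 17/22 = 171/22 ≈ 7.7727)
a(t) = 171/22
180/(16**2) + a(7)/(-155) = 180/(16**2) + (171/22)/(-155) = 180/256 + (171/22)*(-1/155) = 180*(1/256) - 171/3410 = 45/64 - 171/3410 = 71253/109120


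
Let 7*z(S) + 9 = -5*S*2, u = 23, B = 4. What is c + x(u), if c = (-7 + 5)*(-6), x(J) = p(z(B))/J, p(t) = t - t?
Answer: 12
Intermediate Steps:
z(S) = -9/7 - 10*S/7 (z(S) = -9/7 + (-5*S*2)/7 = -9/7 + (-10*S)/7 = -9/7 - 10*S/7)
p(t) = 0
x(J) = 0 (x(J) = 0/J = 0)
c = 12 (c = -2*(-6) = 12)
c + x(u) = 12 + 0 = 12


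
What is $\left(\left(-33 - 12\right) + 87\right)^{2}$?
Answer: $1764$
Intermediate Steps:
$\left(\left(-33 - 12\right) + 87\right)^{2} = \left(-45 + 87\right)^{2} = 42^{2} = 1764$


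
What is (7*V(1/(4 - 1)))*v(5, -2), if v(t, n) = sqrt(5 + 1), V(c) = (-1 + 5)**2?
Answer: 112*sqrt(6) ≈ 274.34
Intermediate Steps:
V(c) = 16 (V(c) = 4**2 = 16)
v(t, n) = sqrt(6)
(7*V(1/(4 - 1)))*v(5, -2) = (7*16)*sqrt(6) = 112*sqrt(6)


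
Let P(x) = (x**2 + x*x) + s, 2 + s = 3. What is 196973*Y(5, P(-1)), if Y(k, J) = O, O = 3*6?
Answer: 3545514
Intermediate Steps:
s = 1 (s = -2 + 3 = 1)
O = 18
P(x) = 1 + 2*x**2 (P(x) = (x**2 + x*x) + 1 = (x**2 + x**2) + 1 = 2*x**2 + 1 = 1 + 2*x**2)
Y(k, J) = 18
196973*Y(5, P(-1)) = 196973*18 = 3545514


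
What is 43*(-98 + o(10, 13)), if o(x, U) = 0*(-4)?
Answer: -4214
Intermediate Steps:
o(x, U) = 0
43*(-98 + o(10, 13)) = 43*(-98 + 0) = 43*(-98) = -4214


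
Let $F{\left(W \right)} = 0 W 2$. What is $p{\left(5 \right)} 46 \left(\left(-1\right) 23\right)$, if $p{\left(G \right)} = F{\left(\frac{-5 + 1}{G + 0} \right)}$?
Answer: $0$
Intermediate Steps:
$F{\left(W \right)} = 0$ ($F{\left(W \right)} = 0 \cdot 2 = 0$)
$p{\left(G \right)} = 0$
$p{\left(5 \right)} 46 \left(\left(-1\right) 23\right) = 0 \cdot 46 \left(\left(-1\right) 23\right) = 0 \left(-23\right) = 0$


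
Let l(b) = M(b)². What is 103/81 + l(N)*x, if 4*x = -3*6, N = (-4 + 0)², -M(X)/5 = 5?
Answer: -455419/162 ≈ -2811.2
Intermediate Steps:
M(X) = -25 (M(X) = -5*5 = -25)
N = 16 (N = (-4)² = 16)
l(b) = 625 (l(b) = (-25)² = 625)
x = -9/2 (x = (-3*6)/4 = (¼)*(-18) = -9/2 ≈ -4.5000)
103/81 + l(N)*x = 103/81 + 625*(-9/2) = 103*(1/81) - 5625/2 = 103/81 - 5625/2 = -455419/162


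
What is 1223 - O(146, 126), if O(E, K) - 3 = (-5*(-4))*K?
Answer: -1300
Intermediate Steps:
O(E, K) = 3 + 20*K (O(E, K) = 3 + (-5*(-4))*K = 3 + 20*K)
1223 - O(146, 126) = 1223 - (3 + 20*126) = 1223 - (3 + 2520) = 1223 - 1*2523 = 1223 - 2523 = -1300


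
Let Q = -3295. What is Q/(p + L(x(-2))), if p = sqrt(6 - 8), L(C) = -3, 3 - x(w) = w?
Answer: 9885/11 + 3295*I*sqrt(2)/11 ≈ 898.64 + 423.62*I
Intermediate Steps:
x(w) = 3 - w
p = I*sqrt(2) (p = sqrt(-2) = I*sqrt(2) ≈ 1.4142*I)
Q/(p + L(x(-2))) = -3295/(I*sqrt(2) - 3) = -3295/(-3 + I*sqrt(2))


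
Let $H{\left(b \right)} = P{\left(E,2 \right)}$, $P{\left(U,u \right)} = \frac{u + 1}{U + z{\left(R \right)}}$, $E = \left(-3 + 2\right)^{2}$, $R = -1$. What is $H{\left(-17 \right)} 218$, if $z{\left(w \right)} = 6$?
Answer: $\frac{654}{7} \approx 93.429$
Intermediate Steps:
$E = 1$ ($E = \left(-1\right)^{2} = 1$)
$P{\left(U,u \right)} = \frac{1 + u}{6 + U}$ ($P{\left(U,u \right)} = \frac{u + 1}{U + 6} = \frac{1 + u}{6 + U}$)
$H{\left(b \right)} = \frac{3}{7}$ ($H{\left(b \right)} = \frac{1 + 2}{6 + 1} = \frac{1}{7} \cdot 3 = \frac{3}{7}$)
$H{\left(-17 \right)} 218 = \frac{3}{7} \cdot 218 = \frac{654}{7}$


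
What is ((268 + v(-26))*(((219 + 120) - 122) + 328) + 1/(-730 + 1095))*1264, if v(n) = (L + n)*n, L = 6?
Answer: 198135666864/365 ≈ 5.4284e+8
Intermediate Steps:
v(n) = n*(6 + n) (v(n) = (6 + n)*n = n*(6 + n))
((268 + v(-26))*(((219 + 120) - 122) + 328) + 1/(-730 + 1095))*1264 = ((268 - 26*(6 - 26))*(((219 + 120) - 122) + 328) + 1/(-730 + 1095))*1264 = ((268 - 26*(-20))*((339 - 122) + 328) + 1/365)*1264 = ((268 + 520)*(217 + 328) + 1/365)*1264 = (788*545 + 1/365)*1264 = (429460 + 1/365)*1264 = (156752901/365)*1264 = 198135666864/365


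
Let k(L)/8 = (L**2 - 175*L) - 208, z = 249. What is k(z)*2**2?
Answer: 582976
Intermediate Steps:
k(L) = -1664 - 1400*L + 8*L**2 (k(L) = 8*((L**2 - 175*L) - 208) = 8*(-208 + L**2 - 175*L) = -1664 - 1400*L + 8*L**2)
k(z)*2**2 = (-1664 - 1400*249 + 8*249**2)*2**2 = (-1664 - 348600 + 8*62001)*4 = (-1664 - 348600 + 496008)*4 = 145744*4 = 582976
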